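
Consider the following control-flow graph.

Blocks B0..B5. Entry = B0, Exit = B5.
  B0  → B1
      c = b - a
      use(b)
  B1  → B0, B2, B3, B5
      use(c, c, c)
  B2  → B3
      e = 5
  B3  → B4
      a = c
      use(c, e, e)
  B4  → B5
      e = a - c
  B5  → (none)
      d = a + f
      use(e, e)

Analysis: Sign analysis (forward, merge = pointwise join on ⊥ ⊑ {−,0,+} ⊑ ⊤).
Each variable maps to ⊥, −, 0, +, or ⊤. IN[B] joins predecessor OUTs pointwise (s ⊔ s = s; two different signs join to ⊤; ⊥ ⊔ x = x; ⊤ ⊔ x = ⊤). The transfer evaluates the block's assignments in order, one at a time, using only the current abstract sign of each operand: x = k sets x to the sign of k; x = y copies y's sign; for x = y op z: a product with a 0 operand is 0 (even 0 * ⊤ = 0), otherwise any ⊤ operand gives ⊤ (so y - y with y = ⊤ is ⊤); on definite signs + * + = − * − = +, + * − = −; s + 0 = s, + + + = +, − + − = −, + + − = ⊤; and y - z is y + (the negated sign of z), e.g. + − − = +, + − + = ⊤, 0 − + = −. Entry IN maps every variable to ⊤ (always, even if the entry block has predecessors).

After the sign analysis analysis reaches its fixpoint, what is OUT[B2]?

Answer: {a: ⊤, b: ⊤, c: ⊤, d: ⊤, e: +, f: ⊤}

Trace:
Converged values:
  B0:   IN=(all ⊤)   OUT=(all ⊤)
  B1:   IN=(all ⊤)   OUT=(all ⊤)
  B2:   IN=(all ⊤)   OUT={e:+; rest ⊤}
  B3:   IN=(all ⊤)   OUT=(all ⊤)
  B4:   IN=(all ⊤)   OUT=(all ⊤)
  B5:   IN=(all ⊤)   OUT=(all ⊤)

Merge at B2: IN[B2] = OUT[B1] = {a: ⊤, b: ⊤, c: ⊤, d: ⊤, e: ⊤, f: ⊤}
Applying B2's transfer function to that IN value gives OUT[B2] (row B2 above).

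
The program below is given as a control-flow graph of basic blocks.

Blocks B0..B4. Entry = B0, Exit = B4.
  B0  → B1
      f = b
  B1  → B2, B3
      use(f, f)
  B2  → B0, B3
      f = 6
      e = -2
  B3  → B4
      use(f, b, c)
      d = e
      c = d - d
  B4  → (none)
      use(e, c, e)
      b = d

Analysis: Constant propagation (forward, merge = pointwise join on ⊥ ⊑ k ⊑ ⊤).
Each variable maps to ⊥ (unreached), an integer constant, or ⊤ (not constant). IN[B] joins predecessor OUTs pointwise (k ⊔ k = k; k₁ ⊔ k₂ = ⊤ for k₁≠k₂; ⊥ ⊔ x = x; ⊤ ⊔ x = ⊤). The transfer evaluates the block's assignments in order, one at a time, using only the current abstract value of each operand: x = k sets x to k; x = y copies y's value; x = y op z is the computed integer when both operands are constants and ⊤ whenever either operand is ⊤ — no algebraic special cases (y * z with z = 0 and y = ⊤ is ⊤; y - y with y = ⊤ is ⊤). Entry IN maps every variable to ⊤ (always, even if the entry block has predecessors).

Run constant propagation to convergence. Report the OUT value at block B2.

Converged values:
  B0: | IN=(all ⊤) | OUT=(all ⊤)
  B1: | IN=(all ⊤) | OUT=(all ⊤)
  B2: | IN=(all ⊤) | OUT={e:-2, f:6; rest ⊤}
  B3: | IN=(all ⊤) | OUT=(all ⊤)
  B4: | IN=(all ⊤) | OUT=(all ⊤)

Merge at B2: IN[B2] = OUT[B1] = {a: ⊤, b: ⊤, c: ⊤, d: ⊤, e: ⊤, f: ⊤}
Applying B2's transfer function to that IN value gives OUT[B2] (row B2 above).

Answer: {a: ⊤, b: ⊤, c: ⊤, d: ⊤, e: -2, f: 6}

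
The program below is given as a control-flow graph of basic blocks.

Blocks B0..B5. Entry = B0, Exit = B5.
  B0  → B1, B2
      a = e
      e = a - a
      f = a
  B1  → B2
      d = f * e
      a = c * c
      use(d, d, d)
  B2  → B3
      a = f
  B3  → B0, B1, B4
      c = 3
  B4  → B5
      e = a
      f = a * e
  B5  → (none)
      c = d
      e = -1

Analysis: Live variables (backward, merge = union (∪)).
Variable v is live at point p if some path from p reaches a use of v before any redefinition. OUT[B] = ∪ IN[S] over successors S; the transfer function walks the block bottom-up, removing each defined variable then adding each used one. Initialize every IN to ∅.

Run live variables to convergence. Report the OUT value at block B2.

Per-block solution:
  B0:   IN={c, d, e}   OUT={c, d, e, f}
  B1:   IN={c, e, f}   OUT={d, e, f}
  B2:   IN={d, e, f}   OUT={a, d, e, f}
  B3:   IN={a, d, e, f}   OUT={a, c, d, e, f}
  B4:   IN={a, d}   OUT={d}
  B5:   IN={d}   OUT={}

Merge at B2: OUT[B2] = IN[B3] = {a, d, e, f}

Answer: {a, d, e, f}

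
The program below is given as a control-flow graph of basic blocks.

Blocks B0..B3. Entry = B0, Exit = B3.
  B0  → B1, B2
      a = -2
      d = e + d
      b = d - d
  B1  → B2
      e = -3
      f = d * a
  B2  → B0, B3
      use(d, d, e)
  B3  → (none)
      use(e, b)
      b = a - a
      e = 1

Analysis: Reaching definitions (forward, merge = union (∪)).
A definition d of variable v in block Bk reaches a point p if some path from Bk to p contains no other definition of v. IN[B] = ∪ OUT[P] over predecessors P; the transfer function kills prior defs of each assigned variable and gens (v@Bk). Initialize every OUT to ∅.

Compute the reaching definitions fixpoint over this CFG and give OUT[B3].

Answer: {a@B0, b@B3, d@B0, e@B3, f@B1}

Trace:
Per-block solution:
  B0: | IN={a@B0, b@B0, d@B0, e@B1, f@B1} | OUT={a@B0, b@B0, d@B0, e@B1, f@B1}
  B1: | IN={a@B0, b@B0, d@B0, e@B1, f@B1} | OUT={a@B0, b@B0, d@B0, e@B1, f@B1}
  B2: | IN={a@B0, b@B0, d@B0, e@B1, f@B1} | OUT={a@B0, b@B0, d@B0, e@B1, f@B1}
  B3: | IN={a@B0, b@B0, d@B0, e@B1, f@B1} | OUT={a@B0, b@B3, d@B0, e@B3, f@B1}

Merge at B3: IN[B3] = OUT[B2] = {a@B0, b@B0, d@B0, e@B1, f@B1}
Applying B3's transfer function to that IN value gives OUT[B3] (row B3 above).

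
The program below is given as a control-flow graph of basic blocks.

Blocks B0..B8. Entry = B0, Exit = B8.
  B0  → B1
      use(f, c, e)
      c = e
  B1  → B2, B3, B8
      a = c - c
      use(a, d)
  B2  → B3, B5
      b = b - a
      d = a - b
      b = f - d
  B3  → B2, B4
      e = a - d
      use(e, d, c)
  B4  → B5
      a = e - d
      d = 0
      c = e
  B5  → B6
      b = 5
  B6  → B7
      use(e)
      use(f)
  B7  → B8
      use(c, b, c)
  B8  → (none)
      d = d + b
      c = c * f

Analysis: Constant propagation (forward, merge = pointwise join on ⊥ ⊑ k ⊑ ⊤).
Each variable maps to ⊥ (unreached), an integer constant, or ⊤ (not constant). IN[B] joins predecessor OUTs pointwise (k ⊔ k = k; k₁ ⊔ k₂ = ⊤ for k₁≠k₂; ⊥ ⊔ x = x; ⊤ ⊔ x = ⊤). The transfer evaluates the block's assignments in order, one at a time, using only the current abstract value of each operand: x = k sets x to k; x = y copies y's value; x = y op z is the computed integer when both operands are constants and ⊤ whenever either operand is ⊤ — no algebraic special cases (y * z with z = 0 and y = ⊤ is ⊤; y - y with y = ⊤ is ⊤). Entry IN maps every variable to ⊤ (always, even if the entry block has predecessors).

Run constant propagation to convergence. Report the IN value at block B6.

Fixpoint table:
  B0:   IN=(all ⊤)   OUT=(all ⊤)
  B1:   IN=(all ⊤)   OUT=(all ⊤)
  B2:   IN=(all ⊤)   OUT=(all ⊤)
  B3:   IN=(all ⊤)   OUT=(all ⊤)
  B4:   IN=(all ⊤)   OUT={d:0; rest ⊤}
  B5:   IN=(all ⊤)   OUT={b:5; rest ⊤}
  B6:   IN={b:5; rest ⊤}   OUT={b:5; rest ⊤}
  B7:   IN={b:5; rest ⊤}   OUT={b:5; rest ⊤}
  B8:   IN=(all ⊤)   OUT=(all ⊤)

Merge at B6: IN[B6] = OUT[B5] = {a: ⊤, b: 5, c: ⊤, d: ⊤, e: ⊤, f: ⊤}

Answer: {a: ⊤, b: 5, c: ⊤, d: ⊤, e: ⊤, f: ⊤}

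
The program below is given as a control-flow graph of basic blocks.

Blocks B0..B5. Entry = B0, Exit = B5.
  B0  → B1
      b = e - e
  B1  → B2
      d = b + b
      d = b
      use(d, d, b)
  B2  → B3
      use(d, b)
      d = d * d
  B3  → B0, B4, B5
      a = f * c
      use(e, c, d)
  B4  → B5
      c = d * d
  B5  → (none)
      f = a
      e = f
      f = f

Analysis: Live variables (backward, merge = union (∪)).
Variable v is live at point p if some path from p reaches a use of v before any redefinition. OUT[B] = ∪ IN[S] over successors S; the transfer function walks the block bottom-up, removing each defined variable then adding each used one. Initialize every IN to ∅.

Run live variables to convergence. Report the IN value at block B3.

Answer: {c, d, e, f}

Working:
Per-block solution:
  B0:  IN={c, e, f}  OUT={b, c, e, f}
  B1:  IN={b, c, e, f}  OUT={b, c, d, e, f}
  B2:  IN={b, c, d, e, f}  OUT={c, d, e, f}
  B3:  IN={c, d, e, f}  OUT={a, c, d, e, f}
  B4:  IN={a, d}  OUT={a}
  B5:  IN={a}  OUT={}

Merge at B3: OUT[B3] = IN[B0] ⊔ IN[B4] ⊔ IN[B5] = {a, c, d, e, f}
Applying B3's transfer function to that OUT value gives IN[B3] (row B3 above).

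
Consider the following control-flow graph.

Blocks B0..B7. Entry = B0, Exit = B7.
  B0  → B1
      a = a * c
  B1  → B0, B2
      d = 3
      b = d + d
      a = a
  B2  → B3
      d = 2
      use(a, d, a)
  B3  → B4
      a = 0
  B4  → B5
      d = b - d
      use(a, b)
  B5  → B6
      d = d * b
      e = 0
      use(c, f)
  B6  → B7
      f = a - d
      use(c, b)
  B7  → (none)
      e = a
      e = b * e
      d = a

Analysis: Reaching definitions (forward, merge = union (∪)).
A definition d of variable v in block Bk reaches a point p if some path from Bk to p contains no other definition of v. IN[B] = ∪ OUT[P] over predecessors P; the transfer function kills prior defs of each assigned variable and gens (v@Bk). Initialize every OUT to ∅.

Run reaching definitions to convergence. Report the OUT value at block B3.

Converged values:
  B0:  IN={a@B1, b@B1, d@B1}  OUT={a@B0, b@B1, d@B1}
  B1:  IN={a@B0, b@B1, d@B1}  OUT={a@B1, b@B1, d@B1}
  B2:  IN={a@B1, b@B1, d@B1}  OUT={a@B1, b@B1, d@B2}
  B3:  IN={a@B1, b@B1, d@B2}  OUT={a@B3, b@B1, d@B2}
  B4:  IN={a@B3, b@B1, d@B2}  OUT={a@B3, b@B1, d@B4}
  B5:  IN={a@B3, b@B1, d@B4}  OUT={a@B3, b@B1, d@B5, e@B5}
  B6:  IN={a@B3, b@B1, d@B5, e@B5}  OUT={a@B3, b@B1, d@B5, e@B5, f@B6}
  B7:  IN={a@B3, b@B1, d@B5, e@B5, f@B6}  OUT={a@B3, b@B1, d@B7, e@B7, f@B6}

Merge at B3: IN[B3] = OUT[B2] = {a@B1, b@B1, d@B2}
Applying B3's transfer function to that IN value gives OUT[B3] (row B3 above).

Answer: {a@B3, b@B1, d@B2}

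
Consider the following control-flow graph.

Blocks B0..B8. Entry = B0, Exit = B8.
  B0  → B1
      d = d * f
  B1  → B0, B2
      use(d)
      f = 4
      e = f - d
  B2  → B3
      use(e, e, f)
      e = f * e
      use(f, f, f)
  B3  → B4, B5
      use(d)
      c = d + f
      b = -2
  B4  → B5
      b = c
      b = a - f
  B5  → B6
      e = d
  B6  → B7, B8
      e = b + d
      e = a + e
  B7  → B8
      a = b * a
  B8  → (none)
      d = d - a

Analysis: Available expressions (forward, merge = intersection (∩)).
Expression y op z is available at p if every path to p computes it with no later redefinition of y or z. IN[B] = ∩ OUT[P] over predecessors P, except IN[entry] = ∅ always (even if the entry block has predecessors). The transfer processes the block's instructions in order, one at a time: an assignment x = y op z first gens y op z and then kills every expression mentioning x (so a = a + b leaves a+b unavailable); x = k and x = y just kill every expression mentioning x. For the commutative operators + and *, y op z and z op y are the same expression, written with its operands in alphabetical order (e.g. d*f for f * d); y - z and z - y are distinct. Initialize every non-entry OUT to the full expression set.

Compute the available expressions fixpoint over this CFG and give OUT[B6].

Per-block solution:
  B0: | IN={} | OUT={}
  B1: | IN={} | OUT={f-d}
  B2: | IN={f-d} | OUT={f-d}
  B3: | IN={f-d} | OUT={d+f, f-d}
  B4: | IN={d+f, f-d} | OUT={a-f, d+f, f-d}
  B5: | IN={d+f, f-d} | OUT={d+f, f-d}
  B6: | IN={d+f, f-d} | OUT={b+d, d+f, f-d}
  B7: | IN={b+d, d+f, f-d} | OUT={b+d, d+f, f-d}
  B8: | IN={b+d, d+f, f-d} | OUT={}

Merge at B6: IN[B6] = OUT[B5] = {d+f, f-d}
Applying B6's transfer function to that IN value gives OUT[B6] (row B6 above).

Answer: {b+d, d+f, f-d}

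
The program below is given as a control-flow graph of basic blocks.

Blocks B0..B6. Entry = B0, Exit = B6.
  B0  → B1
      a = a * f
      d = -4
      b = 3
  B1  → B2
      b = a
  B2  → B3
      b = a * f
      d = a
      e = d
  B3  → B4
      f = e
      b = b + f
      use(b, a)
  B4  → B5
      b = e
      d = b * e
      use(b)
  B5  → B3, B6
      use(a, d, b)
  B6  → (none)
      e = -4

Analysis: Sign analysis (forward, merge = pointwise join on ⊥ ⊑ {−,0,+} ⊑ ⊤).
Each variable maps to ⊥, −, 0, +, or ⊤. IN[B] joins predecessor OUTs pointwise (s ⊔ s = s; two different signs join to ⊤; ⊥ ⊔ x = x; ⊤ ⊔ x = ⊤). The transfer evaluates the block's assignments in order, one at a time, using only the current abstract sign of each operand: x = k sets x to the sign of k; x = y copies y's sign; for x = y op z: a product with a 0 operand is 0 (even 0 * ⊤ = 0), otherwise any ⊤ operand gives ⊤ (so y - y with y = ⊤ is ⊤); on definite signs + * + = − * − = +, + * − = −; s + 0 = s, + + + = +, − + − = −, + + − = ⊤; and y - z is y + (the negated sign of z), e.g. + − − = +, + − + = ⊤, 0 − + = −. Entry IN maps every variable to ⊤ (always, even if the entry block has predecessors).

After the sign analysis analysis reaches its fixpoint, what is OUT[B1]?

Answer: {a: ⊤, b: ⊤, c: ⊤, d: -, e: ⊤, f: ⊤}

Trace:
Converged values:
  B0:   IN=(all ⊤)   OUT={b:+, d:-; rest ⊤}
  B1:   IN={b:+, d:-; rest ⊤}   OUT={d:-; rest ⊤}
  B2:   IN={d:-; rest ⊤}   OUT=(all ⊤)
  B3:   IN=(all ⊤)   OUT=(all ⊤)
  B4:   IN=(all ⊤)   OUT=(all ⊤)
  B5:   IN=(all ⊤)   OUT=(all ⊤)
  B6:   IN=(all ⊤)   OUT={e:-; rest ⊤}

Merge at B1: IN[B1] = OUT[B0] = {a: ⊤, b: +, c: ⊤, d: -, e: ⊤, f: ⊤}
Applying B1's transfer function to that IN value gives OUT[B1] (row B1 above).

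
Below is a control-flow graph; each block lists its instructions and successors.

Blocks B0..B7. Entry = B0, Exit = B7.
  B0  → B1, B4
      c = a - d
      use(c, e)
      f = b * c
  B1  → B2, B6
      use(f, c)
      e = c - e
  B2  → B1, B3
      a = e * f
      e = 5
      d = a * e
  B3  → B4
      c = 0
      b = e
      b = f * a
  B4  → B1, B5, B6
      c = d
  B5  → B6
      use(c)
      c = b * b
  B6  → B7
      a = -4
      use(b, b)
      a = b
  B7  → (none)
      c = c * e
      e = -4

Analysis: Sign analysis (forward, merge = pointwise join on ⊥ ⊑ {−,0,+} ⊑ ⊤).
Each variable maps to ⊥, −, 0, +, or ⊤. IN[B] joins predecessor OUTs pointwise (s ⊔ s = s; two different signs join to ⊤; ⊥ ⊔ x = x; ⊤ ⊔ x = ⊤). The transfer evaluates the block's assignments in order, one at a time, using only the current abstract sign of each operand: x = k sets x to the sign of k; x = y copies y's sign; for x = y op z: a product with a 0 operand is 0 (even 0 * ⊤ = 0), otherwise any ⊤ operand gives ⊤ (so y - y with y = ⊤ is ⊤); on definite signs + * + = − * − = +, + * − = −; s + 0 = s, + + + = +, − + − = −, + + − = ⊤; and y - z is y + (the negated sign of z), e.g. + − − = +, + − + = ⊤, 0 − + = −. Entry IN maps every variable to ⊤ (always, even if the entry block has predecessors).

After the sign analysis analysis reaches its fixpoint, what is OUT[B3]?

Converged values:
  B0: | IN=(all ⊤) | OUT=(all ⊤)
  B1: | IN=(all ⊤) | OUT=(all ⊤)
  B2: | IN=(all ⊤) | OUT={e:+; rest ⊤}
  B3: | IN={e:+; rest ⊤} | OUT={c:0, e:+; rest ⊤}
  B4: | IN=(all ⊤) | OUT=(all ⊤)
  B5: | IN=(all ⊤) | OUT=(all ⊤)
  B6: | IN=(all ⊤) | OUT=(all ⊤)
  B7: | IN=(all ⊤) | OUT={e:-; rest ⊤}

Merge at B3: IN[B3] = OUT[B2] = {a: ⊤, b: ⊤, c: ⊤, d: ⊤, e: +, f: ⊤}
Applying B3's transfer function to that IN value gives OUT[B3] (row B3 above).

Answer: {a: ⊤, b: ⊤, c: 0, d: ⊤, e: +, f: ⊤}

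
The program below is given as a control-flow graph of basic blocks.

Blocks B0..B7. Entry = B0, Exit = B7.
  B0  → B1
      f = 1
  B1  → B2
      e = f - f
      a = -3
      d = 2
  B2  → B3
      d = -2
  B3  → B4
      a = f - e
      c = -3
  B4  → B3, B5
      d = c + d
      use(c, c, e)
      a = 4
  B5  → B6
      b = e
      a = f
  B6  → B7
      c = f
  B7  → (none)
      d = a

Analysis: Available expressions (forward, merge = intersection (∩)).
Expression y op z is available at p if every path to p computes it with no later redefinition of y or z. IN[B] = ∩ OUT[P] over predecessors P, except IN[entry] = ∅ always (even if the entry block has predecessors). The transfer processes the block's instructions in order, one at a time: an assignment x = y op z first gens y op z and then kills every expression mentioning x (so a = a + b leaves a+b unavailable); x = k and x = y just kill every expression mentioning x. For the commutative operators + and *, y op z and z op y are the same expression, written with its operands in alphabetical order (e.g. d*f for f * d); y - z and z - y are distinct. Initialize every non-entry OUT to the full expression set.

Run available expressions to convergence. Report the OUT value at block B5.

Fixpoint table:
  B0:   IN={}   OUT={}
  B1:   IN={}   OUT={f-f}
  B2:   IN={f-f}   OUT={f-f}
  B3:   IN={f-f}   OUT={f-e, f-f}
  B4:   IN={f-e, f-f}   OUT={f-e, f-f}
  B5:   IN={f-e, f-f}   OUT={f-e, f-f}
  B6:   IN={f-e, f-f}   OUT={f-e, f-f}
  B7:   IN={f-e, f-f}   OUT={f-e, f-f}

Merge at B5: IN[B5] = OUT[B4] = {f-e, f-f}
Applying B5's transfer function to that IN value gives OUT[B5] (row B5 above).

Answer: {f-e, f-f}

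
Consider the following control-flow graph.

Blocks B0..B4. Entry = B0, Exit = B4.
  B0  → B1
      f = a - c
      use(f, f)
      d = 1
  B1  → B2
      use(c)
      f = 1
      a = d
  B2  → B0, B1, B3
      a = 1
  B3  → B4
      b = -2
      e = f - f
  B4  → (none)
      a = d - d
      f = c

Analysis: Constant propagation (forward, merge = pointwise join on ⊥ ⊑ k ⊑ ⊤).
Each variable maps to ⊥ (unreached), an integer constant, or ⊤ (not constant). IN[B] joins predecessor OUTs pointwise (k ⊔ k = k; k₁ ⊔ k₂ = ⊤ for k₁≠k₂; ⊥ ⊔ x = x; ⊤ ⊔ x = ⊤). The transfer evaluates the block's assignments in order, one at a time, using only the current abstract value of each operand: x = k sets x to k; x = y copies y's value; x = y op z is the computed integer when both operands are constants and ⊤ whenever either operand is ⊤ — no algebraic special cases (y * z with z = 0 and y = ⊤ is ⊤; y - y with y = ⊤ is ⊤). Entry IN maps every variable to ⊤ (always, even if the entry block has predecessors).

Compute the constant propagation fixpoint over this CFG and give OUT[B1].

Converged values:
  B0: | IN=(all ⊤) | OUT={d:1; rest ⊤}
  B1: | IN={d:1; rest ⊤} | OUT={a:1, d:1, f:1; rest ⊤}
  B2: | IN={a:1, d:1, f:1; rest ⊤} | OUT={a:1, d:1, f:1; rest ⊤}
  B3: | IN={a:1, d:1, f:1; rest ⊤} | OUT={a:1, b:-2, d:1, e:0, f:1; rest ⊤}
  B4: | IN={a:1, b:-2, d:1, e:0, f:1; rest ⊤} | OUT={a:0, b:-2, d:1, e:0; rest ⊤}

Merge at B1: IN[B1] = OUT[B0] ⊔ OUT[B2] = {a: ⊤, b: ⊤, c: ⊤, d: 1, e: ⊤, f: ⊤}
Applying B1's transfer function to that IN value gives OUT[B1] (row B1 above).

Answer: {a: 1, b: ⊤, c: ⊤, d: 1, e: ⊤, f: 1}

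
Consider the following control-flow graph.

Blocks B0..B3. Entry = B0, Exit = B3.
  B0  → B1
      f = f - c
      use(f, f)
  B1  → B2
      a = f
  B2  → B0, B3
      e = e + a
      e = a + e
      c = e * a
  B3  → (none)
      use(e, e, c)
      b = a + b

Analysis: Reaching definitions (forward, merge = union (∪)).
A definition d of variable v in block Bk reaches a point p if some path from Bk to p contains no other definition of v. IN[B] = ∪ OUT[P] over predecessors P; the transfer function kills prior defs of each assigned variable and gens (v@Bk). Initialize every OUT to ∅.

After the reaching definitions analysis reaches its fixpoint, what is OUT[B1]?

Answer: {a@B1, c@B2, e@B2, f@B0}

Working:
Converged values:
  B0:  IN={a@B1, c@B2, e@B2, f@B0}  OUT={a@B1, c@B2, e@B2, f@B0}
  B1:  IN={a@B1, c@B2, e@B2, f@B0}  OUT={a@B1, c@B2, e@B2, f@B0}
  B2:  IN={a@B1, c@B2, e@B2, f@B0}  OUT={a@B1, c@B2, e@B2, f@B0}
  B3:  IN={a@B1, c@B2, e@B2, f@B0}  OUT={a@B1, b@B3, c@B2, e@B2, f@B0}

Merge at B1: IN[B1] = OUT[B0] = {a@B1, c@B2, e@B2, f@B0}
Applying B1's transfer function to that IN value gives OUT[B1] (row B1 above).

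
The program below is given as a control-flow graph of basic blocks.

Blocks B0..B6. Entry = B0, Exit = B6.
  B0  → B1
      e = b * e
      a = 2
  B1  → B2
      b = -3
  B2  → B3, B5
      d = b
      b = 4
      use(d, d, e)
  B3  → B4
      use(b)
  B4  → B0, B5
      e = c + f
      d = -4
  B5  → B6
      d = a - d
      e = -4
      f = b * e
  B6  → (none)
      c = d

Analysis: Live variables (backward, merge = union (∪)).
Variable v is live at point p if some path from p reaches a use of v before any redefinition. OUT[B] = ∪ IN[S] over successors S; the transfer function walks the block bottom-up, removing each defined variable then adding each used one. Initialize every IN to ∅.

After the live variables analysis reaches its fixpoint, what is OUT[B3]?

Answer: {a, b, c, f}

Derivation:
Fixpoint table:
  B0:  IN={b, c, e, f}  OUT={a, c, e, f}
  B1:  IN={a, c, e, f}  OUT={a, b, c, e, f}
  B2:  IN={a, b, c, e, f}  OUT={a, b, c, d, f}
  B3:  IN={a, b, c, f}  OUT={a, b, c, f}
  B4:  IN={a, b, c, f}  OUT={a, b, c, d, e, f}
  B5:  IN={a, b, d}  OUT={d}
  B6:  IN={d}  OUT={}

Merge at B3: OUT[B3] = IN[B4] = {a, b, c, f}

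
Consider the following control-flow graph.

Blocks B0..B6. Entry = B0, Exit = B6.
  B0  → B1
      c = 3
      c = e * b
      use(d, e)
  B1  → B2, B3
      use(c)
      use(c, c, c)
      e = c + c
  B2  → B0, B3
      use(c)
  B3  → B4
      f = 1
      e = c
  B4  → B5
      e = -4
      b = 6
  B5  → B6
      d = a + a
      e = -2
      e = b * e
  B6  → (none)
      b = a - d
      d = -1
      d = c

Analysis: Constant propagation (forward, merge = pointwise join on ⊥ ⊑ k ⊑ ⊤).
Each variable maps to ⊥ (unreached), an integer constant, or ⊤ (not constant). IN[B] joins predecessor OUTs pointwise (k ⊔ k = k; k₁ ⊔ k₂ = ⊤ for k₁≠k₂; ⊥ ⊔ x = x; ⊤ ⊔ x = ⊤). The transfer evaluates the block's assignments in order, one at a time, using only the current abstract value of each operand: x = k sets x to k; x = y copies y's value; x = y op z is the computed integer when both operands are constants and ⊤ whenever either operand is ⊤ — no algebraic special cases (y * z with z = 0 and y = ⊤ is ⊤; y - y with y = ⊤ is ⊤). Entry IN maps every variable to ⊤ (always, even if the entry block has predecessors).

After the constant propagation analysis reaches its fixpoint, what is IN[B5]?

Answer: {a: ⊤, b: 6, c: ⊤, d: ⊤, e: -4, f: 1}

Derivation:
Converged values:
  B0:  IN=(all ⊤)  OUT=(all ⊤)
  B1:  IN=(all ⊤)  OUT=(all ⊤)
  B2:  IN=(all ⊤)  OUT=(all ⊤)
  B3:  IN=(all ⊤)  OUT={f:1; rest ⊤}
  B4:  IN={f:1; rest ⊤}  OUT={b:6, e:-4, f:1; rest ⊤}
  B5:  IN={b:6, e:-4, f:1; rest ⊤}  OUT={b:6, e:-12, f:1; rest ⊤}
  B6:  IN={b:6, e:-12, f:1; rest ⊤}  OUT={e:-12, f:1; rest ⊤}

Merge at B5: IN[B5] = OUT[B4] = {a: ⊤, b: 6, c: ⊤, d: ⊤, e: -4, f: 1}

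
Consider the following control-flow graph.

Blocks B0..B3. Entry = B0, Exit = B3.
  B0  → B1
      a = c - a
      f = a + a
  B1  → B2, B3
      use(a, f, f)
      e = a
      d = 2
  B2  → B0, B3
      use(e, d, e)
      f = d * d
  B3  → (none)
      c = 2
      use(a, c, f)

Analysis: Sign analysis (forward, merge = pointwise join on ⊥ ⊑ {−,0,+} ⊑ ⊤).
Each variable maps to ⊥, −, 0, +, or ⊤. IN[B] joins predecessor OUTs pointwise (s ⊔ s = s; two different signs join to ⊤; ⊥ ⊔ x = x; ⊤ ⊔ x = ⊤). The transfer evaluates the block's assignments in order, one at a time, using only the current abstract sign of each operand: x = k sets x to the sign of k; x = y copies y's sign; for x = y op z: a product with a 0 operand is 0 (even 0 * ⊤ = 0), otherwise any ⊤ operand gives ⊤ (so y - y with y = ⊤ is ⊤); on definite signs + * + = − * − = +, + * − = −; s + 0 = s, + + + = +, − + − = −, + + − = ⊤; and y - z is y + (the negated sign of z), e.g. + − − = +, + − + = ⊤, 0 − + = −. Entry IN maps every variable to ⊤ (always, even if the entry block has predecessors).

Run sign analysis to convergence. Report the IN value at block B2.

Answer: {a: ⊤, b: ⊤, c: ⊤, d: +, e: ⊤, f: ⊤}

Derivation:
Per-block solution:
  B0:   IN=(all ⊤)   OUT=(all ⊤)
  B1:   IN=(all ⊤)   OUT={d:+; rest ⊤}
  B2:   IN={d:+; rest ⊤}   OUT={d:+, f:+; rest ⊤}
  B3:   IN={d:+; rest ⊤}   OUT={c:+, d:+; rest ⊤}

Merge at B2: IN[B2] = OUT[B1] = {a: ⊤, b: ⊤, c: ⊤, d: +, e: ⊤, f: ⊤}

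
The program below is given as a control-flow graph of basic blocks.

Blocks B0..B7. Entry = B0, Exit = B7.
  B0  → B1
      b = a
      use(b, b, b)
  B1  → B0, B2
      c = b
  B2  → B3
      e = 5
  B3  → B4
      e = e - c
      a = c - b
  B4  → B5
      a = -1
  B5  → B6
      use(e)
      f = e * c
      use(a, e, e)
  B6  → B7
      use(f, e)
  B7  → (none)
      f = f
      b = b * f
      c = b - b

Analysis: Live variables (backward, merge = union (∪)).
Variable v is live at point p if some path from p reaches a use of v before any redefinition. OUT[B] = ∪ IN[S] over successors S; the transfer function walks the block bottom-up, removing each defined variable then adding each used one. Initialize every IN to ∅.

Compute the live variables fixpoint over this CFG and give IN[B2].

Answer: {b, c}

Working:
Converged values:
  B0:   IN={a}   OUT={a, b}
  B1:   IN={a, b}   OUT={a, b, c}
  B2:   IN={b, c}   OUT={b, c, e}
  B3:   IN={b, c, e}   OUT={b, c, e}
  B4:   IN={b, c, e}   OUT={a, b, c, e}
  B5:   IN={a, b, c, e}   OUT={b, e, f}
  B6:   IN={b, e, f}   OUT={b, f}
  B7:   IN={b, f}   OUT={}

Merge at B2: OUT[B2] = IN[B3] = {b, c, e}
Applying B2's transfer function to that OUT value gives IN[B2] (row B2 above).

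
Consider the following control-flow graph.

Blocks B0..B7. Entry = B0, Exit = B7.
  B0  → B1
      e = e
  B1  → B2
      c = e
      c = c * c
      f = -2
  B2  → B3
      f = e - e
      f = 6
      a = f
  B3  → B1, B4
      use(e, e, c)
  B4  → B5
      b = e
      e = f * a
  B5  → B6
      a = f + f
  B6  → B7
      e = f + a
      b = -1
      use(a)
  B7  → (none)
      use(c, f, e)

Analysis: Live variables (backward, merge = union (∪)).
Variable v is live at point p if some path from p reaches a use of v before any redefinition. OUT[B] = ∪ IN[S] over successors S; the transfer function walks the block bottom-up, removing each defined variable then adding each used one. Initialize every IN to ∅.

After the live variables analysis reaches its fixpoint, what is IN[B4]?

Answer: {a, c, e, f}

Derivation:
Fixpoint table:
  B0:   IN={e}   OUT={e}
  B1:   IN={e}   OUT={c, e}
  B2:   IN={c, e}   OUT={a, c, e, f}
  B3:   IN={a, c, e, f}   OUT={a, c, e, f}
  B4:   IN={a, c, e, f}   OUT={c, f}
  B5:   IN={c, f}   OUT={a, c, f}
  B6:   IN={a, c, f}   OUT={c, e, f}
  B7:   IN={c, e, f}   OUT={}

Merge at B4: OUT[B4] = IN[B5] = {c, f}
Applying B4's transfer function to that OUT value gives IN[B4] (row B4 above).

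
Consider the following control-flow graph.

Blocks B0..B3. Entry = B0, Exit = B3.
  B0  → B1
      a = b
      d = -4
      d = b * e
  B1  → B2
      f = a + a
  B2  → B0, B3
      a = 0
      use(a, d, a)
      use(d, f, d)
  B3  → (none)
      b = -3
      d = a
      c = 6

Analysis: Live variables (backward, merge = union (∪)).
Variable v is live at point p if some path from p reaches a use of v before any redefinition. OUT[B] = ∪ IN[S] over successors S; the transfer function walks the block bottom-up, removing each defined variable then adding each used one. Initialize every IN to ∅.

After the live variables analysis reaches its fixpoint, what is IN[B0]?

Converged values:
  B0:   IN={b, e}   OUT={a, b, d, e}
  B1:   IN={a, b, d, e}   OUT={b, d, e, f}
  B2:   IN={b, d, e, f}   OUT={a, b, e}
  B3:   IN={a}   OUT={}

Merge at B0: OUT[B0] = IN[B1] = {a, b, d, e}
Applying B0's transfer function to that OUT value gives IN[B0] (row B0 above).

Answer: {b, e}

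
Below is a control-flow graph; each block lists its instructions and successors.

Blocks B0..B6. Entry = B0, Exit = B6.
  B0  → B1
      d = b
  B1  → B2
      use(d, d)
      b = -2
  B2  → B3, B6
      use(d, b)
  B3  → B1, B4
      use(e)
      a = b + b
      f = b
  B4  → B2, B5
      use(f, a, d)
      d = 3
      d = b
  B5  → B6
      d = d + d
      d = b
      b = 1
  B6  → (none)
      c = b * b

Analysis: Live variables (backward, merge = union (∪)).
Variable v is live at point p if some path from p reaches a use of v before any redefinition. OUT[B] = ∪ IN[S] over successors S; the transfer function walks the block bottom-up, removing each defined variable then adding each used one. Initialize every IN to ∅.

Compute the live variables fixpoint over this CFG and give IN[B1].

Fixpoint table:
  B0:   IN={b, e}   OUT={d, e}
  B1:   IN={d, e}   OUT={b, d, e}
  B2:   IN={b, d, e}   OUT={b, d, e}
  B3:   IN={b, d, e}   OUT={a, b, d, e, f}
  B4:   IN={a, b, d, e, f}   OUT={b, d, e}
  B5:   IN={b, d}   OUT={b}
  B6:   IN={b}   OUT={}

Merge at B1: OUT[B1] = IN[B2] = {b, d, e}
Applying B1's transfer function to that OUT value gives IN[B1] (row B1 above).

Answer: {d, e}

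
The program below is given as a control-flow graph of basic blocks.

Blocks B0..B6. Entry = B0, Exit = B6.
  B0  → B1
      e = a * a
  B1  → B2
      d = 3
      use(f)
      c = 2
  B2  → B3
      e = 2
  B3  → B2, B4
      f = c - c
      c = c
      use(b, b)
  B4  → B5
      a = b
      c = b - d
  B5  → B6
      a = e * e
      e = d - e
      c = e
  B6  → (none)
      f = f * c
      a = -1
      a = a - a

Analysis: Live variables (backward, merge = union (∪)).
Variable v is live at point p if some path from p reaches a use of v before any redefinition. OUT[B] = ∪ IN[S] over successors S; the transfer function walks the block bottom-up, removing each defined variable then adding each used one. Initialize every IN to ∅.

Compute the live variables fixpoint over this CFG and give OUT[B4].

Fixpoint table:
  B0:  IN={a, b, f}  OUT={b, f}
  B1:  IN={b, f}  OUT={b, c, d}
  B2:  IN={b, c, d}  OUT={b, c, d, e}
  B3:  IN={b, c, d, e}  OUT={b, c, d, e, f}
  B4:  IN={b, d, e, f}  OUT={d, e, f}
  B5:  IN={d, e, f}  OUT={c, f}
  B6:  IN={c, f}  OUT={}

Merge at B4: OUT[B4] = IN[B5] = {d, e, f}

Answer: {d, e, f}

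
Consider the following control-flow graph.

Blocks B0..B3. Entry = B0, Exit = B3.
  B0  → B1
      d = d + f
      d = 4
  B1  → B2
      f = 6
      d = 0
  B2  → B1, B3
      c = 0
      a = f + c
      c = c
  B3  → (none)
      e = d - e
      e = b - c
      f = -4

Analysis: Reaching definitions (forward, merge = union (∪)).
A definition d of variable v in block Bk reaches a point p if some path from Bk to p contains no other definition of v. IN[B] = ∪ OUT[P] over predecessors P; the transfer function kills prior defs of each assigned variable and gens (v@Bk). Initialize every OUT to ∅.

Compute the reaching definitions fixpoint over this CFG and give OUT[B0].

Answer: {d@B0}

Working:
Converged values:
  B0: | IN={} | OUT={d@B0}
  B1: | IN={a@B2, c@B2, d@B0, d@B1, f@B1} | OUT={a@B2, c@B2, d@B1, f@B1}
  B2: | IN={a@B2, c@B2, d@B1, f@B1} | OUT={a@B2, c@B2, d@B1, f@B1}
  B3: | IN={a@B2, c@B2, d@B1, f@B1} | OUT={a@B2, c@B2, d@B1, e@B3, f@B3}

B0 is the boundary node: IN[B0] = {}
Applying B0's transfer function to that IN value gives OUT[B0] (row B0 above).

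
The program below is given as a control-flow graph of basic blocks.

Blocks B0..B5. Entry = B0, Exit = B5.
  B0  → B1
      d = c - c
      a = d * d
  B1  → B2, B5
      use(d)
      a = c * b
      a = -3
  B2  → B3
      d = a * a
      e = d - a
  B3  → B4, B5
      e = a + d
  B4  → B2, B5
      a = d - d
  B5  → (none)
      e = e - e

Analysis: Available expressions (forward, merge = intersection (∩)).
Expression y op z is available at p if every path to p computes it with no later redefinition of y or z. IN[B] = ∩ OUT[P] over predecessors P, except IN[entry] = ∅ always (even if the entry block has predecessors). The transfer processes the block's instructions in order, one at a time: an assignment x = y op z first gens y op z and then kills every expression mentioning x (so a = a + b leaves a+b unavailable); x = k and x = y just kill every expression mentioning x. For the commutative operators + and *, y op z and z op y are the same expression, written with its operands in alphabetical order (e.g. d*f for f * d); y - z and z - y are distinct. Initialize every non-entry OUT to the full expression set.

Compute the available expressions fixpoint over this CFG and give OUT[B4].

Fixpoint table:
  B0:   IN={}   OUT={c-c, d*d}
  B1:   IN={c-c, d*d}   OUT={b*c, c-c, d*d}
  B2:   IN={b*c, c-c}   OUT={a*a, b*c, c-c, d-a}
  B3:   IN={a*a, b*c, c-c, d-a}   OUT={a*a, a+d, b*c, c-c, d-a}
  B4:   IN={a*a, a+d, b*c, c-c, d-a}   OUT={b*c, c-c, d-d}
  B5:   IN={b*c, c-c}   OUT={b*c, c-c}

Merge at B4: IN[B4] = OUT[B3] = {a*a, a+d, b*c, c-c, d-a}
Applying B4's transfer function to that IN value gives OUT[B4] (row B4 above).

Answer: {b*c, c-c, d-d}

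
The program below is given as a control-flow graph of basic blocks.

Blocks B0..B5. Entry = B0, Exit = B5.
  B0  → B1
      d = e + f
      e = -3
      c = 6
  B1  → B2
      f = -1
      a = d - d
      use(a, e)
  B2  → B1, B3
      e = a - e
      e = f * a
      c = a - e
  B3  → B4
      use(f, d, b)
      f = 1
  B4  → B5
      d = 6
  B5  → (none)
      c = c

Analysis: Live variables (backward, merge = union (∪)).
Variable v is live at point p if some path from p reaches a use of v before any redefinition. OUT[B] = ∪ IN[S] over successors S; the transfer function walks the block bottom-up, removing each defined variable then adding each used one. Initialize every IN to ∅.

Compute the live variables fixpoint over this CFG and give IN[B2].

Answer: {a, b, d, e, f}

Derivation:
Per-block solution:
  B0:   IN={b, e, f}   OUT={b, d, e}
  B1:   IN={b, d, e}   OUT={a, b, d, e, f}
  B2:   IN={a, b, d, e, f}   OUT={b, c, d, e, f}
  B3:   IN={b, c, d, f}   OUT={c}
  B4:   IN={c}   OUT={c}
  B5:   IN={c}   OUT={}

Merge at B2: OUT[B2] = IN[B1] ⊔ IN[B3] = {b, c, d, e, f}
Applying B2's transfer function to that OUT value gives IN[B2] (row B2 above).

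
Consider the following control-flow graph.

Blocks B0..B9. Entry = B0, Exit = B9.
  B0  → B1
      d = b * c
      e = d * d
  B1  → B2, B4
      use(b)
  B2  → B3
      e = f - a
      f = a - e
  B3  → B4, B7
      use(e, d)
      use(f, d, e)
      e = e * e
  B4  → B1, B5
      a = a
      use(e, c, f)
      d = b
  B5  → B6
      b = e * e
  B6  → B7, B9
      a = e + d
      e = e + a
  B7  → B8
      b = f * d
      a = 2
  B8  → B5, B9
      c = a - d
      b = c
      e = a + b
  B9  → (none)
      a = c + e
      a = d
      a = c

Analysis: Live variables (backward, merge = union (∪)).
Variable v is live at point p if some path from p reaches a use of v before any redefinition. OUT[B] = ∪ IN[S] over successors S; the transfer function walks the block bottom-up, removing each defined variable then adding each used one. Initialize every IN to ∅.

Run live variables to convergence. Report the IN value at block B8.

Converged values:
  B0:   IN={a, b, c, f}   OUT={a, b, c, d, e, f}
  B1:   IN={a, b, c, d, e, f}   OUT={a, b, c, d, e, f}
  B2:   IN={a, b, c, d, f}   OUT={a, b, c, d, e, f}
  B3:   IN={a, b, c, d, e, f}   OUT={a, b, c, d, e, f}
  B4:   IN={a, b, c, e, f}   OUT={a, b, c, d, e, f}
  B5:   IN={c, d, e, f}   OUT={c, d, e, f}
  B6:   IN={c, d, e, f}   OUT={c, d, e, f}
  B7:   IN={d, f}   OUT={a, d, f}
  B8:   IN={a, d, f}   OUT={c, d, e, f}
  B9:   IN={c, d, e}   OUT={}

Merge at B8: OUT[B8] = IN[B5] ⊔ IN[B9] = {c, d, e, f}
Applying B8's transfer function to that OUT value gives IN[B8] (row B8 above).

Answer: {a, d, f}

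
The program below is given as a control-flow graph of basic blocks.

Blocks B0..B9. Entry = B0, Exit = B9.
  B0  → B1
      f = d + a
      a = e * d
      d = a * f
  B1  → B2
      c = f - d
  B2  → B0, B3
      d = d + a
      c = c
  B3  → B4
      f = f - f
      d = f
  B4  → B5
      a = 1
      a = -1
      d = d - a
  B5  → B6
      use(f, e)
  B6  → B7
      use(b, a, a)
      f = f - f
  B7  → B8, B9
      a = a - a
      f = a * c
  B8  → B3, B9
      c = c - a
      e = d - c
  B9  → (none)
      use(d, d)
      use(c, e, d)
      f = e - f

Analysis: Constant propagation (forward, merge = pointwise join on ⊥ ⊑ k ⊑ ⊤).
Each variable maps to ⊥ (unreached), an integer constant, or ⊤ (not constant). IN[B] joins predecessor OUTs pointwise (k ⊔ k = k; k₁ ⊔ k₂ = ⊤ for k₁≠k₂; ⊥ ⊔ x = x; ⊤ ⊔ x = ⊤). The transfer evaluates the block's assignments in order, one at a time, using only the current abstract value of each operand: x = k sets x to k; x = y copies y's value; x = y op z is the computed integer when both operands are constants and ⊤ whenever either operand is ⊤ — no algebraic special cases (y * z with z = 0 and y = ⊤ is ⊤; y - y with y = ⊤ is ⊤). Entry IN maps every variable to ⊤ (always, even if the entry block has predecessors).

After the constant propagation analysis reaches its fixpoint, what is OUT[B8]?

Answer: {a: 0, b: ⊤, c: ⊤, d: ⊤, e: ⊤, f: ⊤}

Derivation:
Per-block solution:
  B0: | IN=(all ⊤) | OUT=(all ⊤)
  B1: | IN=(all ⊤) | OUT=(all ⊤)
  B2: | IN=(all ⊤) | OUT=(all ⊤)
  B3: | IN=(all ⊤) | OUT=(all ⊤)
  B4: | IN=(all ⊤) | OUT={a:-1; rest ⊤}
  B5: | IN={a:-1; rest ⊤} | OUT={a:-1; rest ⊤}
  B6: | IN={a:-1; rest ⊤} | OUT={a:-1; rest ⊤}
  B7: | IN={a:-1; rest ⊤} | OUT={a:0; rest ⊤}
  B8: | IN={a:0; rest ⊤} | OUT={a:0; rest ⊤}
  B9: | IN={a:0; rest ⊤} | OUT={a:0; rest ⊤}

Merge at B8: IN[B8] = OUT[B7] = {a: 0, b: ⊤, c: ⊤, d: ⊤, e: ⊤, f: ⊤}
Applying B8's transfer function to that IN value gives OUT[B8] (row B8 above).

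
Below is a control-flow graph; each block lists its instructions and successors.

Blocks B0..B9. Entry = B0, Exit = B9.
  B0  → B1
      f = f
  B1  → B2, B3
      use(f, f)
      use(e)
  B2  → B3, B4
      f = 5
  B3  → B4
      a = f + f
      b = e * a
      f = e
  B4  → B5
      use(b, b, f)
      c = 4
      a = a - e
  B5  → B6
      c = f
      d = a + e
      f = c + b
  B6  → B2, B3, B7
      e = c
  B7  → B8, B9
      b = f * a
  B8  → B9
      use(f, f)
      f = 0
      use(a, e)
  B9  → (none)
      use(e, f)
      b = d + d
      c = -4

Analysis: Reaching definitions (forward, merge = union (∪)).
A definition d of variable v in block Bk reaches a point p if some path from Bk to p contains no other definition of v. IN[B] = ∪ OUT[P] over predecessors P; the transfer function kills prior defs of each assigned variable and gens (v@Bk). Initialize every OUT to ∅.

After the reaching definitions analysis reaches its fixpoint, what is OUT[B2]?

Fixpoint table:
  B0:  IN={}  OUT={f@B0}
  B1:  IN={f@B0}  OUT={f@B0}
  B2:  IN={a@B4, b@B3, c@B5, d@B5, e@B6, f@B0, f@B5}  OUT={a@B4, b@B3, c@B5, d@B5, e@B6, f@B2}
  B3:  IN={a@B4, b@B3, c@B5, d@B5, e@B6, f@B0, f@B2, f@B5}  OUT={a@B3, b@B3, c@B5, d@B5, e@B6, f@B3}
  B4:  IN={a@B3, a@B4, b@B3, c@B5, d@B5, e@B6, f@B2, f@B3}  OUT={a@B4, b@B3, c@B4, d@B5, e@B6, f@B2, f@B3}
  B5:  IN={a@B4, b@B3, c@B4, d@B5, e@B6, f@B2, f@B3}  OUT={a@B4, b@B3, c@B5, d@B5, e@B6, f@B5}
  B6:  IN={a@B4, b@B3, c@B5, d@B5, e@B6, f@B5}  OUT={a@B4, b@B3, c@B5, d@B5, e@B6, f@B5}
  B7:  IN={a@B4, b@B3, c@B5, d@B5, e@B6, f@B5}  OUT={a@B4, b@B7, c@B5, d@B5, e@B6, f@B5}
  B8:  IN={a@B4, b@B7, c@B5, d@B5, e@B6, f@B5}  OUT={a@B4, b@B7, c@B5, d@B5, e@B6, f@B8}
  B9:  IN={a@B4, b@B7, c@B5, d@B5, e@B6, f@B5, f@B8}  OUT={a@B4, b@B9, c@B9, d@B5, e@B6, f@B5, f@B8}

Merge at B2: IN[B2] = OUT[B1] ⊔ OUT[B6] = {a@B4, b@B3, c@B5, d@B5, e@B6, f@B0, f@B5}
Applying B2's transfer function to that IN value gives OUT[B2] (row B2 above).

Answer: {a@B4, b@B3, c@B5, d@B5, e@B6, f@B2}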